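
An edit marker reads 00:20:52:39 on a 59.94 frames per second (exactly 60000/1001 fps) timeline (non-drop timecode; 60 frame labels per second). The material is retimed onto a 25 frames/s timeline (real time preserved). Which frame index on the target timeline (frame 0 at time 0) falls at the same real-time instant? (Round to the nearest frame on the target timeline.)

Source frame index: (0×3600 + 20×60 + 52) × 60 + 39 = 75159.
Real time: 75159 / (60000/1001) = 25078053/20000 s.
Target frame: (25078053/20000) × (25) = 25078053/800 ≈ 31347.566 → 31348.

frame 31348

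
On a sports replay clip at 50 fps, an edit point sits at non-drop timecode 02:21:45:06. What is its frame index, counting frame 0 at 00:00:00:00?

Total seconds to the label: (2 × 3600 + 21 × 60 + 45) = 8505.
Frame index = 8505 × 50 + 6 = 425256.

frame 425256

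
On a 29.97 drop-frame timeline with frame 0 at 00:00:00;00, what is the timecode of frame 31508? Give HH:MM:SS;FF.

Each 10-minute DF block holds 10 × 60 × 30 − 9 × 2 = 17982 frames. 31508 ÷ 17982 → 1 full block, remainder 13526.
Within the partial block the first minute is 1800 frames and each further minute 1798, so 7 further minute boundaries passed. Total skipped labels = 18 × 1 + 2 × 7 = 32.
Non-drop label index = 31508 + 32 = 31540; at 30 labels/s that is 00:17:31:10, i.e. DF 00:17:31;10.

00:17:31;10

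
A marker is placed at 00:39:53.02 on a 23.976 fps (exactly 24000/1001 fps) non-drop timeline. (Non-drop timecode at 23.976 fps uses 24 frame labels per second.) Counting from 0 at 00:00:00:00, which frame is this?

frame 57434

Total seconds to the label: (0 × 3600 + 39 × 60 + 53) = 2393.
Frame index = 2393 × 24 + 2 = 57434.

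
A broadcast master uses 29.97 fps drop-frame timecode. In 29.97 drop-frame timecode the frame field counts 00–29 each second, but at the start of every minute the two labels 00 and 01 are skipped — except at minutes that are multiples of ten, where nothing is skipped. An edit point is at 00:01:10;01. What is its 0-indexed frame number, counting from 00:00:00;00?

As if non-drop at 30 labels/s: (0 × 3600 + 1 × 60 + 10) × 30 + 1 = 2101.
Minute boundaries passed: 1; those not divisible by 10: 1 − 0 = 1; dropped labels = 2 × 1 = 2.
Actual frame index = 2101 − 2 = 2099.

2099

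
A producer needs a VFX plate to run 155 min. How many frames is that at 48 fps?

446400 frames

155 min = 9300 s.
Frames = 9300 × 48 = 446400.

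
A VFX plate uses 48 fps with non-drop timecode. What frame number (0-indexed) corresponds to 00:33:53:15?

97599

Total seconds to the label: (0 × 3600 + 33 × 60 + 53) = 2033.
Frame index = 2033 × 48 + 15 = 97599.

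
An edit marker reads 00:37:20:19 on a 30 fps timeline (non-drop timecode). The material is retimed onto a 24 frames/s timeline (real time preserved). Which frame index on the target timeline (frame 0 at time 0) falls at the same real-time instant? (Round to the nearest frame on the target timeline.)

frame 53775

Source frame index: (0×3600 + 37×60 + 20) × 30 + 19 = 67219.
Real time: 67219 / (30) = 67219/30 s.
Target frame: (67219/30) × (24) = 268876/5 ≈ 53775.200 → 53775.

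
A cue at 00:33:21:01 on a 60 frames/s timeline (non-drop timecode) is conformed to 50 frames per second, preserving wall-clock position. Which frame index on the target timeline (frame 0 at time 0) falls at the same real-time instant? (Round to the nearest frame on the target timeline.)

frame 100051

Source frame index: (0×3600 + 33×60 + 21) × 60 + 1 = 120061.
Real time: 120061 / (60) = 120061/60 s.
Target frame: (120061/60) × (50) = 600305/6 ≈ 100050.833 → 100051.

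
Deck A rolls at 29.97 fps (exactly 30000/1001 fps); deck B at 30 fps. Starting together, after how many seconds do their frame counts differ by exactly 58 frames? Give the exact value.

29029/15 seconds

The gap grows by |30 − 30000/1001| = 30/1001 frames per second.
Time for a 58-frame gap: 58 ÷ (30/1001) = 29029/15 s.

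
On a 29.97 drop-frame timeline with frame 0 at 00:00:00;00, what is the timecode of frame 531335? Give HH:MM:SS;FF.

04:55:28;27

Ten DF minutes hold 17982 frames, so frame 531335 lies in block 29 (frames 521478–539459) with 9857 frames into that block.
The block's first minute is 1800 frames and the rest 1798 each; 9857 frames reaches minute 5, so 29 × 18 + 5 × 2 = 532 labels have been skipped so far.
Adding those back, label number 531335 + 532 = 531867 at 30 labels/s is 17728 s + 27 f = 4 h 55 min 28 s frame 27, i.e. 04:55:28;27.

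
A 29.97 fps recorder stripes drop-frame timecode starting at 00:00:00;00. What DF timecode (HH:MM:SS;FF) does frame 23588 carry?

Ten DF minutes hold 17982 frames, so frame 23588 lies in block 1 (frames 17982–35963) with 5606 frames into that block.
The block's first minute is 1800 frames and the rest 1798 each; 5606 frames reaches minute 3, so 1 × 18 + 3 × 2 = 24 labels have been skipped so far.
Adding those back, label number 23588 + 24 = 23612 at 30 labels/s is 787 s + 2 f = 0 h 13 min 7 s frame 2, i.e. 00:13:07;02.

00:13:07;02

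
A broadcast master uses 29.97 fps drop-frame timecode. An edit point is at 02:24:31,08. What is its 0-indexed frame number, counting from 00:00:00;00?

As if non-drop at 30 labels/s: (2 × 3600 + 24 × 60 + 31) × 30 + 8 = 260138.
Minute boundaries passed: 144; those not divisible by 10: 144 − 14 = 130; dropped labels = 2 × 130 = 260.
Actual frame index = 260138 − 260 = 259878.

259878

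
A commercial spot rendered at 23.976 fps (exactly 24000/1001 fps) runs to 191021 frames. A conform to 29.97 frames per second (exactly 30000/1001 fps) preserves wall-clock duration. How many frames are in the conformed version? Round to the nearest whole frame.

Frames at target rate = 191021 × (30000/1001) / (24000/1001) = 955105/4 ≈ 238776.250.
Nearest whole frame: 238776.

238776 frames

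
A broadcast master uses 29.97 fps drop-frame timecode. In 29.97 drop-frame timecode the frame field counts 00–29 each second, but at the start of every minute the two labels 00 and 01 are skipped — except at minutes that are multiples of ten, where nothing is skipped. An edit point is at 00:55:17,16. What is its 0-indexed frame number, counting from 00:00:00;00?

Complete 10-minute blocks: 5, each 17982 frames → 89910.
Remaining 5 whole minutes in the current block: 1800 + 4 × 1798 = 8992 frames.
Within the current minute: 17 × 30 + 16 − 2 = 524 (labels ;00/;01 skipped at this minute). Total = 89910 + 8992 + 524 = 99426.

99426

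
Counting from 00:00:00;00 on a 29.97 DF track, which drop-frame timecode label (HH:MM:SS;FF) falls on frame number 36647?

00:20:22;23

Each 10-minute DF block holds 10 × 60 × 30 − 9 × 2 = 17982 frames. 36647 ÷ 17982 → 2 full blocks, remainder 683.
Within the partial block the first minute is 1800 frames and each further minute 1798, so 0 further minute boundaries passed. Total skipped labels = 18 × 2 + 2 × 0 = 36.
Non-drop label index = 36647 + 36 = 36683; at 30 labels/s that is 00:20:22:23, i.e. DF 00:20:22;23.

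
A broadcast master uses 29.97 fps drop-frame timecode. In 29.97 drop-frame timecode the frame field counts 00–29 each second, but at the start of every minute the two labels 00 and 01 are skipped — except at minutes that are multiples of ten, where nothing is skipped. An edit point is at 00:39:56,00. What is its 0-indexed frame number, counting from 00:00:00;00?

71808

As if non-drop at 30 labels/s: (0 × 3600 + 39 × 60 + 56) × 30 + 0 = 71880.
Minute boundaries passed: 39; those not divisible by 10: 39 − 3 = 36; dropped labels = 2 × 36 = 72.
Actual frame index = 71880 − 72 = 71808.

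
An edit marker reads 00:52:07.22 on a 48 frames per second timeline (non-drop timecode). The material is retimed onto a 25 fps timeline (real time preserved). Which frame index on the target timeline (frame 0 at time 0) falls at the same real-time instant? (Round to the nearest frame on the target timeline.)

Source frame index: (0×3600 + 52×60 + 7) × 48 + 22 = 150118.
Real time: 150118 / (48) = 75059/24 s.
Target frame: (75059/24) × (25) = 1876475/24 ≈ 78186.458 → 78186.

frame 78186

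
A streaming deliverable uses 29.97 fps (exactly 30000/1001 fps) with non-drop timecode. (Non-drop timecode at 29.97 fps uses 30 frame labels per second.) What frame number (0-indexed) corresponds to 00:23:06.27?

41607

Total seconds to the label: (0 × 3600 + 23 × 60 + 6) = 1386.
Frame index = 1386 × 30 + 27 = 41607.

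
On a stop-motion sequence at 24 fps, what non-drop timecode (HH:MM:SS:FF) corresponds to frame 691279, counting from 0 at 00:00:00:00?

691279 ÷ 24 = 28803 full seconds, remainder 7 frames.
28803 s = 8 h 0 min 3 s.
Timecode: 08:00:03:07.

08:00:03:07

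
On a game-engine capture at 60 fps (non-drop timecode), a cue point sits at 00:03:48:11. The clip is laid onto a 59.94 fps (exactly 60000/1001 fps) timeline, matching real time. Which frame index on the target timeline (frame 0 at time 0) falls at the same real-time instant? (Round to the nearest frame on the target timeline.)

Source frame index: (0×3600 + 3×60 + 48) × 60 + 11 = 13691.
Real time: 13691 / (60) = 13691/60 s.
Target frame: (13691/60) × (60000/1001) = 13691000/1001 ≈ 13677.323 → 13677.

frame 13677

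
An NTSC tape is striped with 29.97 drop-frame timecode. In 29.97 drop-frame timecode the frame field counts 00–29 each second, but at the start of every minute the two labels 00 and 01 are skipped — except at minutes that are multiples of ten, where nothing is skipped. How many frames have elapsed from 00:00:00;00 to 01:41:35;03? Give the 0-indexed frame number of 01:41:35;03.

182671

As if non-drop at 30 labels/s: (1 × 3600 + 41 × 60 + 35) × 30 + 3 = 182853.
Minute boundaries passed: 101; those not divisible by 10: 101 − 10 = 91; dropped labels = 2 × 91 = 182.
Actual frame index = 182853 − 182 = 182671.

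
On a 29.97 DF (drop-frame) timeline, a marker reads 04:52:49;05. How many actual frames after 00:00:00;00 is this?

As if non-drop at 30 labels/s: (4 × 3600 + 52 × 60 + 49) × 30 + 5 = 527075.
Minute boundaries passed: 292; those not divisible by 10: 292 − 29 = 263; dropped labels = 2 × 263 = 526.
Actual frame index = 527075 − 526 = 526549.

526549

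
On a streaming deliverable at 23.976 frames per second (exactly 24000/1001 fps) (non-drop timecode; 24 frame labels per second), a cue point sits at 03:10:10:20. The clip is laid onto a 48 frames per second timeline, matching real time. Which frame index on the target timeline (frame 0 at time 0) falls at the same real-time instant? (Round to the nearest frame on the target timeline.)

frame 548268

Source frame index: (3×3600 + 10×60 + 10) × 24 + 20 = 273860.
Real time: 273860 / (24000/1001) = 13706693/1200 s.
Target frame: (13706693/1200) × (48) = 13706693/25 ≈ 548267.720 → 548268.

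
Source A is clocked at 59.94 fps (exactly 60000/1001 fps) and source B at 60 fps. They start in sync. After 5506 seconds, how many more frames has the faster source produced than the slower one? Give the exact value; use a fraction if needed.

A emits 60000/1001 × 5506 = 330360000/1001 frames; B emits 60 × 5506 = 330360.
Difference = 330360/1001 frames (≈ 330.0300); B is ahead of A.

330360/1001 frames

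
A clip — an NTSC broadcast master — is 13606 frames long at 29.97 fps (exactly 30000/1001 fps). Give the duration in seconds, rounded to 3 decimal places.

453.987 seconds

Running time = 13606 × 1001/30000 = 6809803/15000 s ≈ 453.987 s.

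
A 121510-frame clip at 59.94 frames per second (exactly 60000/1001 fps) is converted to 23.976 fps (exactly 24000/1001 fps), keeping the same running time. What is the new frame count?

Target frames = source frames × (target rate / source rate) = 121510 × (24000/1001)/(60000/1001) = 121510 × 2/5 = 48604.

48604 frames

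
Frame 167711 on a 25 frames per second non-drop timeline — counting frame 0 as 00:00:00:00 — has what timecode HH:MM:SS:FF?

01:51:48:11

167711 ÷ 25 = 6708 full seconds, remainder 11 frames.
6708 s = 1 h 51 min 48 s.
Timecode: 01:51:48:11.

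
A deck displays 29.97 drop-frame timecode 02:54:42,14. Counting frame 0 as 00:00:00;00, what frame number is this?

314160

As if non-drop at 30 labels/s: (2 × 3600 + 54 × 60 + 42) × 30 + 14 = 314474.
Minute boundaries passed: 174; those not divisible by 10: 174 − 17 = 157; dropped labels = 2 × 157 = 314.
Actual frame index = 314474 − 314 = 314160.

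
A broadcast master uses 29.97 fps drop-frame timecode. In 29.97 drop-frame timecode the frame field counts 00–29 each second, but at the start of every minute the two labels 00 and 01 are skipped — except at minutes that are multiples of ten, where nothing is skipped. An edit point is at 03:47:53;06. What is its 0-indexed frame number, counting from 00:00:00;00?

Complete 10-minute blocks: 22, each 17982 frames → 395604.
Remaining 7 whole minutes in the current block: 1800 + 6 × 1798 = 12588 frames.
Within the current minute: 53 × 30 + 6 − 2 = 1594 (labels ;00/;01 skipped at this minute). Total = 395604 + 12588 + 1594 = 409786.

409786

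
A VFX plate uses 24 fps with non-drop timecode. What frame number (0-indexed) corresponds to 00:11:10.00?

Total seconds to the label: (0 × 3600 + 11 × 60 + 10) = 670.
Frame index = 670 × 24 + 0 = 16080.

16080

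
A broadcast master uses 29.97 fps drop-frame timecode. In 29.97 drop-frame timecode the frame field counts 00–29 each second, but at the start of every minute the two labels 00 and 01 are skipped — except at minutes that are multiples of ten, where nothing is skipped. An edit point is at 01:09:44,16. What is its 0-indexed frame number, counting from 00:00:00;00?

As if non-drop at 30 labels/s: (1 × 3600 + 9 × 60 + 44) × 30 + 16 = 125536.
Minute boundaries passed: 69; those not divisible by 10: 69 − 6 = 63; dropped labels = 2 × 63 = 126.
Actual frame index = 125536 − 126 = 125410.

125410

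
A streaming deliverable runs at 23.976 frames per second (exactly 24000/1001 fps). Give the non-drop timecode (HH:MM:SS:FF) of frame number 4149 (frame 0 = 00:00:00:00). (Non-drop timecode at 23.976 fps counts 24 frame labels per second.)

00:02:52:21

4149 ÷ 24 = 172 full seconds, remainder 21 frames.
172 s = 0 h 2 min 52 s.
Timecode: 00:02:52:21.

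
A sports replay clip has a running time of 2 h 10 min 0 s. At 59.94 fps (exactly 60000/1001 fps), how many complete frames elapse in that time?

2 h 10 min 0 s = 7800 s.
Frames = 7800 × 60000/1001 = 36000000/77 ≈ 467532.4675.
Complete frames: 467532.

467532 frames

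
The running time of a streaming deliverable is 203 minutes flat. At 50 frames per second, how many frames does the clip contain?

203 min = 12180 s.
Frames = 12180 × 50 = 609000.

609000 frames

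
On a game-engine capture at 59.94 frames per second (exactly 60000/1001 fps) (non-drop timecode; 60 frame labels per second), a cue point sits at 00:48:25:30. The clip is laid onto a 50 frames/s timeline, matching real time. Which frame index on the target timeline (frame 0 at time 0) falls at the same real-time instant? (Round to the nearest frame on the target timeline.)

frame 145420

Source frame index: (0×3600 + 48×60 + 25) × 60 + 30 = 174330.
Real time: 174330 / (60000/1001) = 5816811/2000 s.
Target frame: (5816811/2000) × (50) = 5816811/40 ≈ 145420.275 → 145420.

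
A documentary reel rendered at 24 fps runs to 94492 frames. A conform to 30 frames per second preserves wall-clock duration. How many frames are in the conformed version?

Target frames = source frames × (target rate / source rate) = 94492 × (30)/(24) = 94492 × 5/4 = 118115.

118115 frames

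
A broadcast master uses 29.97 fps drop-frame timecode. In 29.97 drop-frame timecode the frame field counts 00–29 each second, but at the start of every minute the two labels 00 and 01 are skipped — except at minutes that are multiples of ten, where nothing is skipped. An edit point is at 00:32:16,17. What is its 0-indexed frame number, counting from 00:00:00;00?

58039

Complete 10-minute blocks: 3, each 17982 frames → 53946.
Remaining 2 whole minutes in the current block: 1800 + 1 × 1798 = 3598 frames.
Within the current minute: 16 × 30 + 17 − 2 = 495 (labels ;00/;01 skipped at this minute). Total = 53946 + 3598 + 495 = 58039.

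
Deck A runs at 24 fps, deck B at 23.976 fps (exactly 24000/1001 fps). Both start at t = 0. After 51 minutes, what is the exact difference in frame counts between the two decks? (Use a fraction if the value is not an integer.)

51 min = 3060 s.
A emits 24 × 3060 = 73440 frames; B emits 24000/1001 × 3060 = 73440000/1001.
Difference = 73440/1001 frames (≈ 73.3666); B is behind A.

73440/1001 frames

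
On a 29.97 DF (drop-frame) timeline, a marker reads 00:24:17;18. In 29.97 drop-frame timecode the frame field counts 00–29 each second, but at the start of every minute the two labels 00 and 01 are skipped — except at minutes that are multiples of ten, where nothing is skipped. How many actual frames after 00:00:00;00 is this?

43684

Complete 10-minute blocks: 2, each 17982 frames → 35964.
Remaining 4 whole minutes in the current block: 1800 + 3 × 1798 = 7194 frames.
Within the current minute: 17 × 30 + 18 − 2 = 526 (labels ;00/;01 skipped at this minute). Total = 35964 + 7194 + 526 = 43684.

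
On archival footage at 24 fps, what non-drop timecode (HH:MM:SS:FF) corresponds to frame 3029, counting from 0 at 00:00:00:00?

00:02:06:05

3029 ÷ 24 = 126 full seconds, remainder 5 frames.
126 s = 0 h 2 min 6 s.
Timecode: 00:02:06:05.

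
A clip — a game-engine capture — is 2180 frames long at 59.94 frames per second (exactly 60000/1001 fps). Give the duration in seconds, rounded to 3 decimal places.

Running time = 2180 × 1001/60000 = 109109/3000 s ≈ 36.370 s.

36.370 seconds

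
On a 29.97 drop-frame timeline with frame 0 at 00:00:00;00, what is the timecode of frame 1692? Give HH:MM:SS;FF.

Each 10-minute DF block holds 10 × 60 × 30 − 9 × 2 = 17982 frames. 1692 ÷ 17982 → 0 full blocks, remainder 1692.
Within the partial block the first minute is 1800 frames and each further minute 1798, so 0 further minute boundaries passed. Total skipped labels = 18 × 0 + 2 × 0 = 0.
Non-drop label index = 1692 + 0 = 1692; at 30 labels/s that is 00:00:56:12, i.e. DF 00:00:56;12.

00:00:56;12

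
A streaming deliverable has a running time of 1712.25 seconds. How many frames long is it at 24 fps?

Frames = 1712.25 × 24 = 41094.

41094 frames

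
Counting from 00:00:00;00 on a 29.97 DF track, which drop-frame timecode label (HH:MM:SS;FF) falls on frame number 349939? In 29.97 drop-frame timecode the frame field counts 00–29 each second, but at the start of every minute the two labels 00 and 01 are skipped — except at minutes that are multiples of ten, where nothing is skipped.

Each 10-minute DF block holds 10 × 60 × 30 − 9 × 2 = 17982 frames. 349939 ÷ 17982 → 19 full blocks, remainder 8281.
Within the partial block the first minute is 1800 frames and each further minute 1798, so 4 further minute boundaries passed. Total skipped labels = 18 × 19 + 2 × 4 = 350.
Non-drop label index = 349939 + 350 = 350289; at 30 labels/s that is 03:14:36:09, i.e. DF 03:14:36;09.

03:14:36;09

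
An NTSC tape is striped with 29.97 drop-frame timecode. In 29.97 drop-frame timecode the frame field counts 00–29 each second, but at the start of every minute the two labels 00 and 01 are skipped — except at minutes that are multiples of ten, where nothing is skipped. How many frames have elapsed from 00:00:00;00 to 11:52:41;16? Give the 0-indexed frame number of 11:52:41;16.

1281564

As if non-drop at 30 labels/s: (11 × 3600 + 52 × 60 + 41) × 30 + 16 = 1282846.
Minute boundaries passed: 712; those not divisible by 10: 712 − 71 = 641; dropped labels = 2 × 641 = 1282.
Actual frame index = 1282846 − 1282 = 1281564.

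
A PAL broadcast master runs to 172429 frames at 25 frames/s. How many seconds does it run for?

Running time = 172429 / (25) = 6897.16 s.

6897.16 seconds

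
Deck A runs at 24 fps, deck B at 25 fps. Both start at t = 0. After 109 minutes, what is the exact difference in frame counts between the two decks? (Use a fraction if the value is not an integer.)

109 min = 6540 s.
A emits 24 × 6540 = 156960 frames; B emits 25 × 6540 = 163500.
Difference = 6540 frames; B is ahead of A.

6540 frames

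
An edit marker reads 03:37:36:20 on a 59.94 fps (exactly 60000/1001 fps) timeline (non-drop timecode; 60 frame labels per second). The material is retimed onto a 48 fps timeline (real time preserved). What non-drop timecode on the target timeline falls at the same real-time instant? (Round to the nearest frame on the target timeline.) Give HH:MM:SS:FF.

03:37:49:19

Source frame index: (3×3600 + 37×60 + 36) × 60 + 20 = 783380.
Real time: 783380 / (60000/1001) = 39208169/3000 s.
Target frame: (39208169/3000) × (48) = 78416338/125 ≈ 627330.704 → 627331.
At 48 labels/s: frame 627331 → 03:37:49:19.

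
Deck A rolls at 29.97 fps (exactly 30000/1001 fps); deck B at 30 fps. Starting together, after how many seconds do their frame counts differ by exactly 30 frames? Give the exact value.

1001 seconds

The gap grows by |30 − 30000/1001| = 30/1001 frames per second.
Time for a 30-frame gap: 30 ÷ (30/1001) = 1001 s.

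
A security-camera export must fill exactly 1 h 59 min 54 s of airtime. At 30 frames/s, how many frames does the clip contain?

1 h 59 min 54 s = 7194 s.
Frames = 7194 × 30 = 215820.

215820 frames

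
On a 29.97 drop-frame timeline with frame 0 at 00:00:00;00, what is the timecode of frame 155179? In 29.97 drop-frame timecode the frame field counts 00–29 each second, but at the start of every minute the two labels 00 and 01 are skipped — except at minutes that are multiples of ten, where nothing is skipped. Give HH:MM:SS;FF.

01:26:17;25

Ten DF minutes hold 17982 frames, so frame 155179 lies in block 8 (frames 143856–161837) with 11323 frames into that block.
The block's first minute is 1800 frames and the rest 1798 each; 11323 frames reaches minute 6, so 8 × 18 + 6 × 2 = 156 labels have been skipped so far.
Adding those back, label number 155179 + 156 = 155335 at 30 labels/s is 5177 s + 25 f = 1 h 26 min 17 s frame 25, i.e. 01:26:17;25.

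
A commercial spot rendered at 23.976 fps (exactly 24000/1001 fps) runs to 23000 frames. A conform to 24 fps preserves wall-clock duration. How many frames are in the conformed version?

Target frames = source frames × (target rate / source rate) = 23000 × (24)/(24000/1001) = 23000 × 1001/1000 = 23023.

23023 frames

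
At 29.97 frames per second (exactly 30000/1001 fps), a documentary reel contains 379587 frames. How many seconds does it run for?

Running time = 379587 / (30000/1001) = 12665.5529 s.

12665.5529 seconds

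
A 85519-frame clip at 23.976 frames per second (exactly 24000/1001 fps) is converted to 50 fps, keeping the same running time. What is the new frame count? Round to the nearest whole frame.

Frames at target rate = 85519 × (50) / (24000/1001) = 85604519/480 ≈ 178342.748.
Nearest whole frame: 178343.

178343 frames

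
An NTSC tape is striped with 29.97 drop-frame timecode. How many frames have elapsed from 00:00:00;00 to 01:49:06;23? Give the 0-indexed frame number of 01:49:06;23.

196205

Complete 10-minute blocks: 10, each 17982 frames → 179820.
Remaining 9 whole minutes in the current block: 1800 + 8 × 1798 = 16184 frames.
Within the current minute: 6 × 30 + 23 − 2 = 201 (labels ;00/;01 skipped at this minute). Total = 179820 + 16184 + 201 = 196205.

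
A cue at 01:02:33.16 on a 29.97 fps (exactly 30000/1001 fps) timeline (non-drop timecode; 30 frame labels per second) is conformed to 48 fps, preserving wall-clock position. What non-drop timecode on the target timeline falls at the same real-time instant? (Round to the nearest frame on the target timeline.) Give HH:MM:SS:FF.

01:02:37:14

Source frame index: (1×3600 + 2×60 + 33) × 30 + 16 = 112606.
Real time: 112606 / (30000/1001) = 56359303/15000 s.
Target frame: (56359303/15000) × (48) = 112718606/625 ≈ 180349.770 → 180350.
At 48 labels/s: frame 180350 → 01:02:37:14.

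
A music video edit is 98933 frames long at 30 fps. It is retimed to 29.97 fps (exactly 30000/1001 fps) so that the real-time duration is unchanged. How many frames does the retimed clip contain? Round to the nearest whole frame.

98834 frames

Frames at target rate = 98933 × (30000/1001) / (30) = 98933000/1001 ≈ 98834.166.
Nearest whole frame: 98834.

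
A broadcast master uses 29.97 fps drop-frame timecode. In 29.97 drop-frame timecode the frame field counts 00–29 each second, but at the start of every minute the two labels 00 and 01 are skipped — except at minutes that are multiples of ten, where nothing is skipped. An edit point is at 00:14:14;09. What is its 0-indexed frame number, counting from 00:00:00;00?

Complete 10-minute blocks: 1, each 17982 frames → 17982.
Remaining 4 whole minutes in the current block: 1800 + 3 × 1798 = 7194 frames.
Within the current minute: 14 × 30 + 9 − 2 = 427 (labels ;00/;01 skipped at this minute). Total = 17982 + 7194 + 427 = 25603.

25603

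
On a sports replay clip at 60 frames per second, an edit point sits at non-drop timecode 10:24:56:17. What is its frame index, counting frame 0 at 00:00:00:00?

Total seconds to the label: (10 × 3600 + 24 × 60 + 56) = 37496.
Frame index = 37496 × 60 + 17 = 2249777.

2249777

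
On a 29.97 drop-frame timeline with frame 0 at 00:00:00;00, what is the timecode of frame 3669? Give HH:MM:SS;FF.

Each 10-minute DF block holds 10 × 60 × 30 − 9 × 2 = 17982 frames. 3669 ÷ 17982 → 0 full blocks, remainder 3669.
Within the partial block the first minute is 1800 frames and each further minute 1798, so 2 further minute boundaries passed. Total skipped labels = 18 × 0 + 2 × 2 = 4.
Non-drop label index = 3669 + 4 = 3673; at 30 labels/s that is 00:02:02:13, i.e. DF 00:02:02;13.

00:02:02;13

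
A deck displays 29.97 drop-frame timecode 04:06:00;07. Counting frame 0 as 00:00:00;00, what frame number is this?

Complete 10-minute blocks: 24, each 17982 frames → 431568.
Remaining 6 whole minutes in the current block: 1800 + 5 × 1798 = 10790 frames.
Within the current minute: 0 × 30 + 7 − 2 = 5 (labels ;00/;01 skipped at this minute). Total = 431568 + 10790 + 5 = 442363.

442363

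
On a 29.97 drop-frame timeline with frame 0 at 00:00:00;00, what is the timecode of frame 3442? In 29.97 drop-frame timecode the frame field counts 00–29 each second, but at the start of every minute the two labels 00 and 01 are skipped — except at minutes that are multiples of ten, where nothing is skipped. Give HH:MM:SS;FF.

00:01:54;24

Each 10-minute DF block holds 10 × 60 × 30 − 9 × 2 = 17982 frames. 3442 ÷ 17982 → 0 full blocks, remainder 3442.
Within the partial block the first minute is 1800 frames and each further minute 1798, so 1 further minute boundary passed. Total skipped labels = 18 × 0 + 2 × 1 = 2.
Non-drop label index = 3442 + 2 = 3444; at 30 labels/s that is 00:01:54:24, i.e. DF 00:01:54;24.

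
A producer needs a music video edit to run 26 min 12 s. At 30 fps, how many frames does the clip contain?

47160 frames

26 min 12 s = 1572 s.
Frames = 1572 × 30 = 47160.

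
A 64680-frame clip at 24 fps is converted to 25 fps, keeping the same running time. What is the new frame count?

Target frames = source frames × (target rate / source rate) = 64680 × (25)/(24) = 64680 × 25/24 = 67375.

67375 frames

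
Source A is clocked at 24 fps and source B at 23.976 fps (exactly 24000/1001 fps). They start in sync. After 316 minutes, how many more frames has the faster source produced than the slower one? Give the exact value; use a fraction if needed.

316 min = 18960 s.
A emits 24 × 18960 = 455040 frames; B emits 24000/1001 × 18960 = 455040000/1001.
Difference = 455040/1001 frames (≈ 454.5854); B is behind A.

455040/1001 frames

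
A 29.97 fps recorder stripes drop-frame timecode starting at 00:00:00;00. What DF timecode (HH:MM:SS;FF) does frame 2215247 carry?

Ten DF minutes hold 17982 frames, so frame 2215247 lies in block 123 (frames 2211786–2229767) with 3461 frames into that block.
The block's first minute is 1800 frames and the rest 1798 each; 3461 frames reaches minute 1, so 123 × 18 + 1 × 2 = 2216 labels have been skipped so far.
Adding those back, label number 2215247 + 2216 = 2217463 at 30 labels/s is 73915 s + 13 f = 20 h 31 min 55 s frame 13, i.e. 20:31:55;13.

20:31:55;13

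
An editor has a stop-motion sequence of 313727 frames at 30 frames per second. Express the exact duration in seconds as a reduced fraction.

Running time = 313727 ÷ (30) = 313727 × 1/30 = 313727/30 s.

313727/30 seconds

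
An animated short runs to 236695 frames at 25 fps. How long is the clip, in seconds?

9467.8 seconds

Running time = 236695 / (25) = 9467.8 s.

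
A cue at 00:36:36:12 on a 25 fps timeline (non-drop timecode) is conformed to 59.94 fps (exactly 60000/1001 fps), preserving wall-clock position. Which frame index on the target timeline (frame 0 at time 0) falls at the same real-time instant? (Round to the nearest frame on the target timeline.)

frame 131657

Source frame index: (0×3600 + 36×60 + 36) × 25 + 12 = 54912.
Real time: 54912 / (25) = 54912/25 s.
Target frame: (54912/25) × (60000/1001) = 921600/7 ≈ 131657.143 → 131657.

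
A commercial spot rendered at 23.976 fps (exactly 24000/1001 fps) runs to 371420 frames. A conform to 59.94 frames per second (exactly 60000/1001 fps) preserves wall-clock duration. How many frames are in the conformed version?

928550 frames

Frames at target rate = 371420 × (60000/1001) / (24000/1001) = 928550.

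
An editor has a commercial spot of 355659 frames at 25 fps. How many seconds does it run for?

Running time = 355659 / (25) = 14226.36 s.

14226.36 seconds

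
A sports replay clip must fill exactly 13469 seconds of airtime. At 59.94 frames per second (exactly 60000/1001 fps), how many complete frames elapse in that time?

Frames = 13469 × 60000/1001 = 808140000/1001 ≈ 807332.6673.
Complete frames: 807332.

807332 frames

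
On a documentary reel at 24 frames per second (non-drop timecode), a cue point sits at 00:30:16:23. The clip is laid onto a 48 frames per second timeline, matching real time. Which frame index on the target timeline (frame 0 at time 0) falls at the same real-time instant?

frame 87214

Source frame index: (0×3600 + 30×60 + 16) × 24 + 23 = 43607.
Real time: 43607 / (24) = 43607/24 s.
Target frame: (43607/24) × (48) = 87214.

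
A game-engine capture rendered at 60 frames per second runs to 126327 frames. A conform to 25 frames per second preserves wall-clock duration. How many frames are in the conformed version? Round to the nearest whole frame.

Frames at target rate = 126327 × (25) / (60) = 210545/4 ≈ 52636.250.
Nearest whole frame: 52636.

52636 frames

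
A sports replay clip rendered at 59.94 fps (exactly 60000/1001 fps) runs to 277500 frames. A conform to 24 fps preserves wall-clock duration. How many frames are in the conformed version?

111111 frames

Target frames = source frames × (target rate / source rate) = 277500 × (24)/(60000/1001) = 277500 × 1001/2500 = 111111.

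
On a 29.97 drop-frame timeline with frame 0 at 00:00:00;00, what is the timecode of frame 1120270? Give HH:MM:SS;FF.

Ten DF minutes hold 17982 frames, so frame 1120270 lies in block 62 (frames 1114884–1132865) with 5386 frames into that block.
The block's first minute is 1800 frames and the rest 1798 each; 5386 frames reaches minute 2, so 62 × 18 + 2 × 2 = 1120 labels have been skipped so far.
Adding those back, label number 1120270 + 1120 = 1121390 at 30 labels/s is 37379 s + 20 f = 10 h 22 min 59 s frame 20, i.e. 10:22:59;20.

10:22:59;20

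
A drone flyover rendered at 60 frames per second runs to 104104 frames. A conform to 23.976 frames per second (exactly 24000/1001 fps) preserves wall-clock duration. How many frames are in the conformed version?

Target frames = source frames × (target rate / source rate) = 104104 × (24000/1001)/(60) = 104104 × 400/1001 = 41600.

41600 frames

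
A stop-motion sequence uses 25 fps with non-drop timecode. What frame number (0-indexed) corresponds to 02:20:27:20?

Total seconds to the label: (2 × 3600 + 20 × 60 + 27) = 8427.
Frame index = 8427 × 25 + 20 = 210695.

frame 210695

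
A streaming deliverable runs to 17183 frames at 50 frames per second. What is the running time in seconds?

Running time = 17183 / (50) = 343.66 s.

343.66 seconds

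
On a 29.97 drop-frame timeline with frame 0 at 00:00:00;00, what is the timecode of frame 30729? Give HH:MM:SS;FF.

Ten DF minutes hold 17982 frames, so frame 30729 lies in block 1 (frames 17982–35963) with 12747 frames into that block.
The block's first minute is 1800 frames and the rest 1798 each; 12747 frames reaches minute 7, so 1 × 18 + 7 × 2 = 32 labels have been skipped so far.
Adding those back, label number 30729 + 32 = 30761 at 30 labels/s is 1025 s + 11 f = 0 h 17 min 5 s frame 11, i.e. 00:17:05;11.

00:17:05;11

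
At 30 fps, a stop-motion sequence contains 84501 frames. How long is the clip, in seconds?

Running time = 84501 / (30) = 2816.7 s.

2816.7 seconds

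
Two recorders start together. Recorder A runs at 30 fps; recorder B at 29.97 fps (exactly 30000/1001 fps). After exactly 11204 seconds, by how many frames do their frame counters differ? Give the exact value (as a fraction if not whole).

A emits 30 × 11204 = 336120 frames; B emits 30000/1001 × 11204 = 336120000/1001.
Difference = 336120/1001 frames (≈ 335.7842); B is behind A.

336120/1001 frames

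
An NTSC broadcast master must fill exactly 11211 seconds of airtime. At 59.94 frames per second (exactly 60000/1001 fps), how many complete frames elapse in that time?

671988 frames

Frames = 11211 × 60000/1001 = 672660000/1001 ≈ 671988.0120.
Complete frames: 671988.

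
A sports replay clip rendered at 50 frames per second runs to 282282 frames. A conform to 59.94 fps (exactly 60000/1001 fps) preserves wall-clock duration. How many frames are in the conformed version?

Target frames = source frames × (target rate / source rate) = 282282 × (60000/1001)/(50) = 282282 × 1200/1001 = 338400.

338400 frames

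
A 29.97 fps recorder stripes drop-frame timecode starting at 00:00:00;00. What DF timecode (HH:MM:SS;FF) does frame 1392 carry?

00:00:46;12

Ten DF minutes hold 17982 frames, so frame 1392 lies in block 0 (frames 0–17981) with 1392 frames into that block.
The block's first minute is 1800 frames and the rest 1798 each; 1392 frames reaches minute 0, so 0 × 18 + 0 × 2 = 0 labels have been skipped so far.
Adding those back, label number 1392 + 0 = 1392 at 30 labels/s is 46 s + 12 f = 0 h 0 min 46 s frame 12, i.e. 00:00:46;12.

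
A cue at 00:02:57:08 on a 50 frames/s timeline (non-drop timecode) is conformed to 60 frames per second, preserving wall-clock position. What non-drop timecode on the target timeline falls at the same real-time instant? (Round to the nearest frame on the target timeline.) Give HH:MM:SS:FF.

Source frame index: (0×3600 + 2×60 + 57) × 50 + 8 = 8858.
Real time: 8858 / (50) = 4429/25 s.
Target frame: (4429/25) × (60) = 53148/5 ≈ 10629.600 → 10630.
At 60 labels/s: frame 10630 → 00:02:57:10.

00:02:57:10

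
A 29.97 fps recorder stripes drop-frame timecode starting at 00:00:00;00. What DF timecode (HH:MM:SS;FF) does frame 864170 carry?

08:00:34;14

Ten DF minutes hold 17982 frames, so frame 864170 lies in block 48 (frames 863136–881117) with 1034 frames into that block.
The block's first minute is 1800 frames and the rest 1798 each; 1034 frames reaches minute 0, so 48 × 18 + 0 × 2 = 864 labels have been skipped so far.
Adding those back, label number 864170 + 864 = 865034 at 30 labels/s is 28834 s + 14 f = 8 h 0 min 34 s frame 14, i.e. 08:00:34;14.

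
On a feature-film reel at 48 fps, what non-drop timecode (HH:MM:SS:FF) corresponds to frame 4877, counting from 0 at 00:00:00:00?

4877 ÷ 48 = 101 full seconds, remainder 29 frames.
101 s = 0 h 1 min 41 s.
Timecode: 00:01:41:29.

00:01:41:29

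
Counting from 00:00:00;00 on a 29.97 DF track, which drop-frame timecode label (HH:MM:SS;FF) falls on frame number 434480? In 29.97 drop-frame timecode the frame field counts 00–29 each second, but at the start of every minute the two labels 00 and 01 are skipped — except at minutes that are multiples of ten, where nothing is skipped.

Ten DF minutes hold 17982 frames, so frame 434480 lies in block 24 (frames 431568–449549) with 2912 frames into that block.
The block's first minute is 1800 frames and the rest 1798 each; 2912 frames reaches minute 1, so 24 × 18 + 1 × 2 = 434 labels have been skipped so far.
Adding those back, label number 434480 + 434 = 434914 at 30 labels/s is 14497 s + 4 f = 4 h 1 min 37 s frame 4, i.e. 04:01:37;04.

04:01:37;04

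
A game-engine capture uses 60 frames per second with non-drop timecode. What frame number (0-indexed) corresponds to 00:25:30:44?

Total seconds to the label: (0 × 3600 + 25 × 60 + 30) = 1530.
Frame index = 1530 × 60 + 44 = 91844.

frame 91844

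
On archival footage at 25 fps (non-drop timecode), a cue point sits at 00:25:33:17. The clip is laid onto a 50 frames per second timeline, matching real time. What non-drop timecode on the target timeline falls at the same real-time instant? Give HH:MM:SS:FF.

Source frame index: (0×3600 + 25×60 + 33) × 25 + 17 = 38342.
Real time: 38342 / (25) = 38342/25 s.
Target frame: (38342/25) × (50) = 76684.
At 50 labels/s: frame 76684 → 00:25:33:34.

00:25:33:34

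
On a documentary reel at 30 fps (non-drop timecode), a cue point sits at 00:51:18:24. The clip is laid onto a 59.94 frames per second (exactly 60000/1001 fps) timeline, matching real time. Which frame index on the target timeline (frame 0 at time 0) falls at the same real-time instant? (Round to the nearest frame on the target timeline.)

Source frame index: (0×3600 + 51×60 + 18) × 30 + 24 = 92364.
Real time: 92364 / (30) = 15394/5 s.
Target frame: (15394/5) × (60000/1001) = 184728000/1001 ≈ 184543.457 → 184543.

frame 184543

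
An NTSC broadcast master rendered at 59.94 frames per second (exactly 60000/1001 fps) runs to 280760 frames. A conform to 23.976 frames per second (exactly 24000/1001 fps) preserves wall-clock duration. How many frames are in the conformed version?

Frames at target rate = 280760 × (24000/1001) / (60000/1001) = 112304.

112304 frames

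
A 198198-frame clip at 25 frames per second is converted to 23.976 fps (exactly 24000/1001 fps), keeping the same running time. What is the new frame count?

Target frames = source frames × (target rate / source rate) = 198198 × (24000/1001)/(25) = 198198 × 960/1001 = 190080.

190080 frames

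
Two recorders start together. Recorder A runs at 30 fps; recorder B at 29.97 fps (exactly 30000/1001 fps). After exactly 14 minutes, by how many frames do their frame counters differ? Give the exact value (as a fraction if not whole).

14 min = 840 s.
A emits 30 × 840 = 25200 frames; B emits 30000/1001 × 840 = 3600000/143.
Difference = 3600/143 frames (≈ 25.1748); B is behind A.

3600/143 frames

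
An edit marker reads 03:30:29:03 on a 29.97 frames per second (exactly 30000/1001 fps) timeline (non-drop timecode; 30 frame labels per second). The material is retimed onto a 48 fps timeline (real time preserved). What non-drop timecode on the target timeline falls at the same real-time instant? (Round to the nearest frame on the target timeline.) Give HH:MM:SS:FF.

Source frame index: (3×3600 + 30×60 + 29) × 30 + 3 = 378873.
Real time: 378873 / (30000/1001) = 126417291/10000 s.
Target frame: (126417291/10000) × (48) = 379251873/625 ≈ 606802.997 → 606803.
At 48 labels/s: frame 606803 → 03:30:41:35.

03:30:41:35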